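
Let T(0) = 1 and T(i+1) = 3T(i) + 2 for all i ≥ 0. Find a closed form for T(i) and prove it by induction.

Claim: T(i) = 2·3^i − 1.

Base case: T(0) = 1, and 2·3^0 − 1 = 2 − 1 = 1.
Assume T(j) = 2·3^j − 1 for some j ≥ 0.
Then T(j+1) = 3T(j) + 2 = 3·(2·3^j − 1) + 2 = 6·3^j − 3 + 2 = 2·3^{j+1} − 1.
Hence T(i) = 2·3^i − 1 for every i ≥ 0, by induction.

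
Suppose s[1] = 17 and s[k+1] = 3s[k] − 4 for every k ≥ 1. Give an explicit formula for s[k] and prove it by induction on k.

Claim: s[k] = 5·3^k + 2.

Base case: s[1] = 17, and 5·3^1 + 2 = 15 + 2 = 17.
Assume s[m] = 5·3^m + 2 for some m ≥ 1.
Then s[m+1] = 3s[m] − 4 = 3·(5·3^m + 2) − 4 = 15·3^m + 6 − 4 = 5·3^{m+1} + 2.
So the formula holds for m+1, and by induction s[k] = 5·3^k + 2 for all k ≥ 1.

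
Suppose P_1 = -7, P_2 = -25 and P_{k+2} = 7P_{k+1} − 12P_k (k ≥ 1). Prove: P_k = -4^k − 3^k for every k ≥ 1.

Base cases: P_1 = -7 and -4^1 − 3^1 = -7; P_2 = -25 and -4^2 − 3^2 = -25.
Assume P_j = -4^j − 3^j for all 1 ≤ j ≤ r, where r ≥ 2.
Then P_{r+1} = 7P_r − 12P_{r−1} = 7·(-4^r − 3^r) − 12·(-4^{r−1} − 3^{r−1}) = -(7·4 − 12)4^{r−1} − (7·3 − 12)3^{r−1} = -16·4^{r−1} − 9·3^{r−1} = -4^{r+1} − 3^{r+1}.
By strong induction, P_k = -4^k − 3^k for all k ≥ 1.

P_k = -4^k − 3^k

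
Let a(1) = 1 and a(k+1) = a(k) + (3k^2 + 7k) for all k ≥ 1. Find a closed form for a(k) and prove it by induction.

Claim: a(k) = k^3 + 2k^2 − 3k + 1.

Base case: a(1) = 1, and 1^3 + 2·1^2 − 3·1 + 1 = 1.
Assume a(j) = j^3 + 2j^2 − 3j + 1.
Then a(j+1) = a(j) + (3j^2 + 7j) = (j^3 + 2j^2 − 3j + 1) + (3j^2 + 7j) = j^3 + 5j^2 + 4j + 1,
and (j+1)^3 + 2·(j+1)^2 − 3·(j+1) + 1 = j^3 + 5j^2 + 4j + 1.
This completes the inductive step, so a(k) = k^3 + 2k^2 − 3k + 1 for all k ≥ 1.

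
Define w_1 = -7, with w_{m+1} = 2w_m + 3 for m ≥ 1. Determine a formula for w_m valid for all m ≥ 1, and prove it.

Claim: w_m = -2^{m+1} − 3.

Base case: w_1 = -7, and -2^{1+1} − 3 = -4 − 3 = -7.
Assume w_j = -2^{j+1} − 3 for some j ≥ 1.
Then w_{j+1} = 2w_j + 3 = 2·(-2^{j+1} − 3) + 3 = -2^{j+2} − 6 + 3 = -2^{j+2} − 3.
This completes the inductive step, so w_m = -2^{m+1} − 3 for all m ≥ 1.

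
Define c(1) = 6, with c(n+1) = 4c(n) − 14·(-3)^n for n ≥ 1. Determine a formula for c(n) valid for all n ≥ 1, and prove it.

Claim: c(n) = 3·4^n + 2·(-3)^n.

Base case: c(1) = 6, and 3·4^1 + 2·(-3)^1 = 12 − 6 = 6.
Assume c(k) = 3·4^k + 2·(-3)^k for some k ≥ 1.
Then c(k+1) = 4c(k) − 14·(-3)^k = 4·(3·4^k + 2·(-3)^k) − 14·(-3)^k = 3·4^{k+1} + 8·(-3)^k − 14·(-3)^k = 3·4^{k+1} − 6·(-3)^k = 3·4^{k+1} + 2·(-3)^{k+1}.
By induction, c(n) = 3·4^n + 2·(-3)^n for all n ≥ 1.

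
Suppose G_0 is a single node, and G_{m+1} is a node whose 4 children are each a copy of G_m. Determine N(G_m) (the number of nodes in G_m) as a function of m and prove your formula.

Claim: N(G_m) = (4^{m+1} − 1)/3.

Base case: N(G_0) = 1, and (4^{0+1} − 1)/3 = 1.
Assume N(G_k) = (4^{k+1} − 1)/3.
Then N(G_{k+1}) = 1 + 4N(G_k) = 1 + 4·(4^{k+1} − 1)/3 = 1 + (4^{k+2} − 4)/3 = (3 + 4^{k+2} − 4)/3 = (4^{k+2} − 1)/3.
Hence N(G_m) = (4^{m+1} − 1)/3 for every m ≥ 0, by induction.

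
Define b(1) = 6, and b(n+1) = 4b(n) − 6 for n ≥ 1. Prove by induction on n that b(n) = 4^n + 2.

Base case: b(1) = 6, and 4^1 + 2 = 4 + 2 = 6.
Assume b(k) = 4^k + 2 for some k ≥ 1.
Then b(k+1) = 4b(k) − 6 = 4·(4^k + 2) − 6 = 4^{k+1} + 8 − 6 = 4^{k+1} + 2.
Hence b(n) = 4^n + 2 for every n ≥ 1, by induction.

b(n) = 4^n + 2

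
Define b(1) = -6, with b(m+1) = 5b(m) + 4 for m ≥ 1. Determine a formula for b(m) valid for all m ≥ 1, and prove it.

Claim: b(m) = -5^m − 1.

Base case: b(1) = -6, and -5^1 − 1 = -5 − 1 = -6.
Assume b(k) = -5^k − 1 for some k ≥ 1.
Then b(k+1) = 5b(k) + 4 = 5·(-5^k − 1) + 4 = -5^{k+1} − 5 + 4 = -5^{k+1} − 1.
By induction, b(m) = -5^m − 1 for all m ≥ 1.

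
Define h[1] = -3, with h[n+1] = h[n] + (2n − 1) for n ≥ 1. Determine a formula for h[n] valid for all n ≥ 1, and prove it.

Claim: h[n] = n^2 − 2n − 2.

Base case: h[1] = -3, and 1^2 − 2·1 − 2 = -3.
Assume h[k] = k^2 − 2k − 2.
Then h[k+1] = h[k] + (2k − 1) = (k^2 − 2k − 2) + (2k − 1) = k^2 − 3,
and (k+1)^2 − 2·(k+1) − 2 = k^2 − 3.
Hence h[n] = n^2 − 2n − 2 for every n ≥ 1, by induction.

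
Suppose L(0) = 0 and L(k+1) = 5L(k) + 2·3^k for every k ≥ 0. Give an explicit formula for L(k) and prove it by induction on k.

Claim: L(k) = 5^k − 3^k.

Base case: L(0) = 0, and 5^0 − 3^0 = 1 − 1 = 0.
Assume L(r) = 5^r − 3^r for some r ≥ 0.
Then L(r+1) = 5L(r) + 2·3^r = 5·(5^r − 3^r) + 2·3^r = 5^{r+1} − 5·3^r + 2·3^r = 5^{r+1} − 3·3^r = 5^{r+1} − 3^{r+1}.
This completes the inductive step, so L(k) = 5^k − 3^k for all k ≥ 0.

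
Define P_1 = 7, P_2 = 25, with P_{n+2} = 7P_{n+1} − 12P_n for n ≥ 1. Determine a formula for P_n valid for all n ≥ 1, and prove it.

Claim: P_n = 4^n + 3^n.

Base cases: P_1 = 7 and 4^1 + 3^1 = 7; P_2 = 25 and 4^2 + 3^2 = 25.
Assume P_j = 4^j + 3^j for all 1 ≤ j ≤ k, where k ≥ 2.
Then P_{k+1} = 7P_k − 12P_{k−1} = 7·(4^k + 3^k) − 12·(4^{k−1} + 3^{k−1}) = (7·4 − 12)4^{k−1} + (7·3 − 12)3^{k−1} = 16·4^{k−1} + 9·3^{k−1} = 4^{k+1} + 3^{k+1}.
So the formula holds for k+1, and by strong induction P_n = 4^n + 3^n for all n ≥ 1.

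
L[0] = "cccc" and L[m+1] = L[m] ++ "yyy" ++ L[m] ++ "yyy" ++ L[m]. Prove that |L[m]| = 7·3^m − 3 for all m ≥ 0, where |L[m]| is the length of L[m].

Base case: |L[0]| = 4, and 7·3^0 − 3 = 4.
Assume |L[j]| = 7·3^j − 3.
Then |L[j+1]| = 3|L[j]| + 6 = 3(7·3^j − 3) + 6 = 7·3^{j+1} − 9 + 6 = 7·3^{j+1} − 3.
So the formula holds for j+1, and by induction |L[m]| = 7·3^m − 3 for all m ≥ 0.

|L[m]| = 7·3^m − 3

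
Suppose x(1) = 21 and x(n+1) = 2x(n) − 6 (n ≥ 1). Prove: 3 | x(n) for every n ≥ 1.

Base case: x(1) = 21 = 3·7, so 3 | x(1).
Assume 3 | x(m), so x(m) = 3t for some integer t.
Then x(m+1) = 2x(m) − 6 = 2·(3t) − 6 = 3(2t − 2), so 3 | x(m+1).
By induction, 3 | x(n) for all n ≥ 1.

3 | x(n)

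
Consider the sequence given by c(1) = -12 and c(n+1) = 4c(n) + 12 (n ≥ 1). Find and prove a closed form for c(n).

Claim: c(n) = -2·4^n − 4.

Base case: c(1) = -12, and -2·4^1 − 4 = -8 − 4 = -12.
Assume c(m) = -2·4^m − 4 for some m ≥ 1.
Then c(m+1) = 4c(m) + 12 = 4·(-2·4^m − 4) + 12 = -8·4^m − 16 + 12 = -2·4^{m+1} − 4.
So the formula holds for m+1, and by induction c(n) = -2·4^n − 4 for all n ≥ 1.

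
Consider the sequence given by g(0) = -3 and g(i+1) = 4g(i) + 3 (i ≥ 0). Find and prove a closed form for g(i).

Claim: g(i) = -2·4^i − 1.

Base case: g(0) = -3, and -2·4^0 − 1 = -2 − 1 = -3.
Assume g(m) = -2·4^m − 1 for some m ≥ 0.
Then g(m+1) = 4g(m) + 3 = 4·(-2·4^m − 1) + 3 = -8·4^m − 4 + 3 = -2·4^{m+1} − 1.
By induction, g(i) = -2·4^i − 1 for all i ≥ 0.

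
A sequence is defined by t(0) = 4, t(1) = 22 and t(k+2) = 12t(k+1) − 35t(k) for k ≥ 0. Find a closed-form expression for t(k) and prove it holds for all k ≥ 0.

Claim: t(k) = 3·5^k + 7^k.

Base cases: t(0) = 4 and 3·5^0 + 7^0 = 4; t(1) = 22 and 3·5^1 + 7^1 = 22.
Assume t(i) = 3·5^i + 7^i for all 0 ≤ i ≤ j, where j ≥ 1.
Then t(j+1) = 12t(j) − 35t(j−1) = 12·(3·5^j + 7^j) − 35·(3·5^{j−1} + 7^{j−1}) = 3·(12·5 − 35)5^{j−1} + (12·7 − 35)7^{j−1} = 75·5^{j−1} + 49·7^{j−1} = 3·5^{j+1} + 7^{j+1}.
This completes the inductive step, so t(k) = 3·5^k + 7^k for all k ≥ 0.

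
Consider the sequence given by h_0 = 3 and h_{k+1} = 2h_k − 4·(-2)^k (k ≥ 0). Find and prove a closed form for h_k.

Claim: h_k = 2·2^k + (-2)^k.

Base case: h_0 = 3, and 2·2^0 + (-2)^0 = 2 + 1 = 3.
Assume h_m = 2·2^m + (-2)^m for some m ≥ 0.
Then h_{m+1} = 2h_m − 4·(-2)^m = 2·(2·2^m + (-2)^m) − 4·(-2)^m = 2·2^{m+1} + 2·(-2)^m − 4·(-2)^m = 2·2^{m+1} − 2·(-2)^m = 2·2^{m+1} + (-2)^{m+1}.
So the formula holds for m+1, and by induction h_k = 2·2^k + (-2)^k for all k ≥ 0.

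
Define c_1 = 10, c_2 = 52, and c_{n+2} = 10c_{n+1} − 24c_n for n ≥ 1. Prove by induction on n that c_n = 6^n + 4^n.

Base cases: c_1 = 10 and 6^1 + 4^1 = 10; c_2 = 52 and 6^2 + 4^2 = 52.
Assume c_j = 6^j + 4^j for all 1 ≤ j ≤ r, where r ≥ 2.
Then c_{r+1} = 10c_r − 24c_{r−1} = 10·(6^r + 4^r) − 24·(6^{r−1} + 4^{r−1}) = (10·6 − 24)6^{r−1} + (10·4 − 24)4^{r−1} = 36·6^{r−1} + 16·4^{r−1} = 6^{r+1} + 4^{r+1}.
By strong induction, c_n = 6^n + 4^n for all n ≥ 1.

c_n = 6^n + 4^n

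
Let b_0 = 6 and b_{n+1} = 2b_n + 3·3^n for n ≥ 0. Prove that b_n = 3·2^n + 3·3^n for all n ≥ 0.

Base case: b_0 = 6, and 3·2^0 + 3·3^0 = 3 + 3 = 6.
Assume b_r = 3·2^r + 3·3^r for some r ≥ 0.
Then b_{r+1} = 2b_r + 3·3^r = 2·(3·2^r + 3·3^r) + 3·3^r = 3·2^{r+1} + 6·3^r + 3·3^r = 3·2^{r+1} + 9·3^r = 3·2^{r+1} + 3·3^{r+1}.
This completes the inductive step, so b_n = 3·2^n + 3·3^n for all n ≥ 0.

b_n = 3·2^n + 3·3^n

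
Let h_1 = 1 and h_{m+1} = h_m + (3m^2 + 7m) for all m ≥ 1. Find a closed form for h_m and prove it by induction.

Claim: h_m = m^3 + 2m^2 − 3m + 1.

Base case: h_1 = 1, and 1^3 + 2·1^2 − 3·1 + 1 = 1.
Assume h_j = j^3 + 2j^2 − 3j + 1.
Then h_{j+1} = h_j + (3j^2 + 7j) = (j^3 + 2j^2 − 3j + 1) + (3j^2 + 7j) = j^3 + 5j^2 + 4j + 1,
and (j+1)^3 + 2·(j+1)^2 − 3·(j+1) + 1 = j^3 + 5j^2 + 4j + 1.
Hence h_m = m^3 + 2m^2 − 3m + 1 for every m ≥ 1, by induction.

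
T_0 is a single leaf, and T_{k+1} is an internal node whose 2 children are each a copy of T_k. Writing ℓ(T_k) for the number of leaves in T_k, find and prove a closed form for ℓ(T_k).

Claim: ℓ(T_k) = 2^k.

Base case: ℓ(T_0) = 1, and 2^0 = 1.
Assume ℓ(T_j) = 2^j.
Then ℓ(T_{j+1}) = 2·ℓ(T_j) = 2·2^j = 2^{j+1}.
This completes the inductive step, so ℓ(T_k) = 2^k for all k ≥ 0.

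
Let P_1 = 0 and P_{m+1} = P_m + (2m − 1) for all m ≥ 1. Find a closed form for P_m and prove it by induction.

Claim: P_m = m^2 − 2m + 1.

Base case: P_1 = 0, and 1^2 − 2·1 + 1 = 0.
Assume P_r = r^2 − 2r + 1.
Then P_{r+1} = P_r + (2r − 1) = (r^2 − 2r + 1) + (2r − 1) = r^2,
and (r+1)^2 − 2·(r+1) + 1 = r^2.
This completes the inductive step, so P_m = m^2 − 2m + 1 for all m ≥ 1.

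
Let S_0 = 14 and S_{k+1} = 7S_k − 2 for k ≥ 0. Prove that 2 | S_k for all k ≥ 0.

Base case: S_0 = 14 = 2·7, so 2 | S_0.
Assume 2 | S_r, so S_r = 2t for some integer t.
Then S_{r+1} = 7S_r − 2 = 7·(2t) − 2 = 2(7t − 1), so 2 | S_{r+1}.
By induction, 2 | S_k for all k ≥ 0.

2 | S_k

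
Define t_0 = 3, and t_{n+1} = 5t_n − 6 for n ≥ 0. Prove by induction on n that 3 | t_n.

Base case: t_0 = 3 = 3·1, so 3 | t_0.
Assume 3 | t_m, so t_m = 3s for some integer s.
Then t_{m+1} = 5t_m − 6 = 5·(3s) − 6 = 3(5s − 2), so 3 | t_{m+1}.
So the property holds for m+1, and by induction 3 | t_n for all n ≥ 0.

3 | t_n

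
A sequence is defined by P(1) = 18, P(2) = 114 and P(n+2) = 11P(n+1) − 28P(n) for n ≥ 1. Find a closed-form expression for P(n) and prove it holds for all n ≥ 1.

Claim: P(n) = 2·7^n + 4^n.

Base cases: P(1) = 18 and 2·7^1 + 4^1 = 18; P(2) = 114 and 2·7^2 + 4^2 = 114.
Assume P(j) = 2·7^j + 4^j for all 1 ≤ j ≤ r, where r ≥ 2.
Then P(r+1) = 11P(r) − 28P(r−1) = 11·(2·7^r + 4^r) − 28·(2·7^{r−1} + 4^{r−1}) = 2·(11·7 − 28)7^{r−1} + (11·4 − 28)4^{r−1} = 98·7^{r−1} + 16·4^{r−1} = 2·7^{r+1} + 4^{r+1}.
This completes the inductive step, so P(n) = 2·7^n + 4^n for all n ≥ 1.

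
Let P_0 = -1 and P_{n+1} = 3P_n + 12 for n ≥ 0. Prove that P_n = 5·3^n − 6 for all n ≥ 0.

Base case: P_0 = -1, and 5·3^0 − 6 = 5 − 6 = -1.
Assume P_r = 5·3^r − 6 for some r ≥ 0.
Then P_{r+1} = 3P_r + 12 = 3·(5·3^r − 6) + 12 = 15·3^r − 18 + 12 = 5·3^{r+1} − 6.
By induction, P_n = 5·3^n − 6 for all n ≥ 0.

P_n = 5·3^n − 6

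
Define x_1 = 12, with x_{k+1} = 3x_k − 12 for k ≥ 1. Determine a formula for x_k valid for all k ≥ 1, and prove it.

Claim: x_k = 2·3^k + 6.

Base case: x_1 = 12, and 2·3^1 + 6 = 6 + 6 = 12.
Assume x_r = 2·3^r + 6 for some r ≥ 1.
Then x_{r+1} = 3x_r − 12 = 3·(2·3^r + 6) − 12 = 6·3^r + 18 − 12 = 2·3^{r+1} + 6.
Hence x_k = 2·3^k + 6 for every k ≥ 1, by induction.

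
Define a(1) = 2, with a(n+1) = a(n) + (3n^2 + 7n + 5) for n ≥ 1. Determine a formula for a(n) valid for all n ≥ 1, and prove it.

Claim: a(n) = n^3 + 2n^2 + 2n − 3.

Base case: a(1) = 2, and 1^3 + 2·1^2 + 2·1 − 3 = 2.
Assume a(k) = k^3 + 2k^2 + 2k − 3.
Then a(k+1) = a(k) + (3k^2 + 7k + 5) = (k^3 + 2k^2 + 2k − 3) + (3k^2 + 7k + 5) = k^3 + 5k^2 + 9k + 2,
and (k+1)^3 + 2·(k+1)^2 + 2·(k+1) − 3 = k^3 + 5k^2 + 9k + 2.
Hence a(n) = n^3 + 2n^2 + 2n − 3 for every n ≥ 1, by induction.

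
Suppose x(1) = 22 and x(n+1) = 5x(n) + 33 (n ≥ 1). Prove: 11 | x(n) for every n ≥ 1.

Base case: x(1) = 22 = 11·2, so 11 | x(1).
Assume 11 | x(j), so x(j) = 11t for some integer t.
Then x(j+1) = 5x(j) + 33 = 5·(11t) + 33 = 11(5t + 3), so 11 | x(j+1).
So the property holds for j+1, and by induction 11 | x(n) for all n ≥ 1.

11 | x(n)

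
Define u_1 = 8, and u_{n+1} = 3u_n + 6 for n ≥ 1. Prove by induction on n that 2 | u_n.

Base case: u_1 = 8 = 2·4, so 2 | u_1.
Assume 2 | u_m, so u_m = 2t for some integer t.
Then u_{m+1} = 3u_m + 6 = 3·(2t) + 6 = 2(3t + 3), so 2 | u_{m+1}.
So the property holds for m+1, and by induction 2 | u_n for all n ≥ 1.

2 | u_n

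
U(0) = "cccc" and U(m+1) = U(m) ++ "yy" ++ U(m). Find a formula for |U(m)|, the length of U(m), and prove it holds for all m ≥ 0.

Claim: |U(m)| = 6·2^m − 2.

Base case: |U(0)| = 4, and 6·2^0 − 2 = 4.
Assume |U(r)| = 6·2^r − 2.
Then |U(r+1)| = |U(r)| + 2 + |U(r)| = 2|U(r)| + 2 = 2(6·2^r − 2) + 2 = 6·2^{r+1} − 4 + 2 = 6·2^{r+1} − 2.
By induction, |U(m)| = 6·2^m − 2 for all m ≥ 0.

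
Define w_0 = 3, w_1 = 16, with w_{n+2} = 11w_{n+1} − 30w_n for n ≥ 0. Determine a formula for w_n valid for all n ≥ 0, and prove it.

Claim: w_n = 6^n + 2·5^n.

Base cases: w_0 = 3 and 6^0 + 2·5^0 = 3; w_1 = 16 and 6^1 + 2·5^1 = 16.
Assume w_i = 6^i + 2·5^i for all 0 ≤ i ≤ j, where j ≥ 1.
Then w_{j+1} = 11w_j − 30w_{j−1} = 11·(6^j + 2·5^j) − 30·(6^{j−1} + 2·5^{j−1}) = (11·6 − 30)6^{j−1} + 2·(11·5 − 30)5^{j−1} = 36·6^{j−1} + 50·5^{j−1} = 6^{j+1} + 2·5^{j+1}.
Hence w_n = 6^n + 2·5^n for every n ≥ 0, by strong induction.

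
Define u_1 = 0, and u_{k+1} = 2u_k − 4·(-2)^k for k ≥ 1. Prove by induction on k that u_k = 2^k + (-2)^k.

Base case: u_1 = 0, and 2^1 + (-2)^1 = 2 − 2 = 0.
Assume u_j = 2^j + (-2)^j for some j ≥ 1.
Then u_{j+1} = 2u_j − 4·(-2)^j = 2·(2^j + (-2)^j) − 4·(-2)^j = 2^{j+1} + 2·(-2)^j − 4·(-2)^j = 2^{j+1} − 2·(-2)^j = 2^{j+1} + (-2)^{j+1}.
This completes the inductive step, so u_k = 2^k + (-2)^k for all k ≥ 1.

u_k = 2^k + (-2)^k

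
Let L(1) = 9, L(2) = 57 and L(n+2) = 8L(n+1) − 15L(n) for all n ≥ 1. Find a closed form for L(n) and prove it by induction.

Claim: L(n) = 3·5^n − 2·3^n.

Base cases: L(1) = 9 and 3·5^1 − 2·3^1 = 9; L(2) = 57 and 3·5^2 − 2·3^2 = 57.
Assume L(j) = 3·5^j − 2·3^j for all 1 ≤ j ≤ k, where k ≥ 2.
Then L(k+1) = 8L(k) − 15L(k−1) = 8·(3·5^k − 2·3^k) − 15·(3·5^{k−1} − 2·3^{k−1}) = 3·(8·5 − 15)5^{k−1} − 2·(8·3 − 15)3^{k−1} = 75·5^{k−1} − 18·3^{k−1} = 3·5^{k+1} − 2·3^{k+1}.
So the formula holds for k+1, and by strong induction L(n) = 3·5^n − 2·3^n for all n ≥ 1.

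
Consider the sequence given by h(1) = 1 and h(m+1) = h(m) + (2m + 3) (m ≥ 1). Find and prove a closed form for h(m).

Claim: h(m) = m^2 + 2m − 2.

Base case: h(1) = 1, and 1^2 + 2·1 − 2 = 1.
Assume h(j) = j^2 + 2j − 2.
Then h(j+1) = h(j) + (2j + 3) = (j^2 + 2j − 2) + (2j + 3) = j^2 + 4j + 1,
and (j+1)^2 + 2·(j+1) − 2 = j^2 + 4j + 1.
This completes the inductive step, so h(m) = m^2 + 2m − 2 for all m ≥ 1.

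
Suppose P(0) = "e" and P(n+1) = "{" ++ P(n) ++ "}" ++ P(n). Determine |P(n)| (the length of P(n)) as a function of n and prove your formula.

Claim: |P(n)| = 3·2^n − 2.

Base case: |P(0)| = 1, and 3·2^0 − 2 = 1.
Assume |P(j)| = 3·2^j − 2.
Then |P(j+1)| = 1 + |P(j)| + 1 + |P(j)| = 2|P(j)| + 2 = 2(3·2^j − 2) + 2 = 3·2^{j+1} − 4 + 2 = 3·2^{j+1} − 2.
Hence |P(n)| = 3·2^n − 2 for every n ≥ 0, by induction.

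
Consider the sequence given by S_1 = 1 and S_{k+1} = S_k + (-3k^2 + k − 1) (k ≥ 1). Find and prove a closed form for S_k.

Claim: S_k = -k^3 + 2k^2 − 2k + 2.

Base case: S_1 = 1, and -1^3 + 2·1^2 − 2·1 + 2 = 1.
Assume S_m = -m^3 + 2m^2 − 2m + 2.
Then S_{m+1} = S_m + (-3m^2 + m − 1) = (-m^3 + 2m^2 − 2m + 2) + (-3m^2 + m − 1) = -m^3 − m^2 − m + 1,
and -(m+1)^3 + 2·(m+1)^2 − 2·(m+1) + 2 = -m^3 − m^2 − m + 1.
This completes the inductive step, so S_k = -k^3 + 2k^2 − 2k + 2 for all k ≥ 1.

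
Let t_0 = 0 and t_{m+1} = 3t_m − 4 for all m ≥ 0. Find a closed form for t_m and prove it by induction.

Claim: t_m = -2·3^m + 2.

Base case: t_0 = 0, and -2·3^0 + 2 = -2 + 2 = 0.
Assume t_j = -2·3^j + 2 for some j ≥ 0.
Then t_{j+1} = 3t_j − 4 = 3·(-2·3^j + 2) − 4 = -6·3^j + 6 − 4 = -2·3^{j+1} + 2.
So the formula holds for j+1, and by induction t_m = -2·3^m + 2 for all m ≥ 0.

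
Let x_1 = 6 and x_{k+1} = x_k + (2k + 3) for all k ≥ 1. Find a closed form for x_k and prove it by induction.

Claim: x_k = k^2 + 2k + 3.

Base case: x_1 = 6, and 1^2 + 2·1 + 3 = 6.
Assume x_m = m^2 + 2m + 3.
Then x_{m+1} = x_m + (2m + 3) = (m^2 + 2m + 3) + (2m + 3) = m^2 + 4m + 6,
and (m+1)^2 + 2·(m+1) + 3 = m^2 + 4m + 6.
Hence x_k = k^2 + 2k + 3 for every k ≥ 1, by induction.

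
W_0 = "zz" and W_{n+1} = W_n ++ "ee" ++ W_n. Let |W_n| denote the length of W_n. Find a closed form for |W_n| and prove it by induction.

Claim: |W_n| = 2^{n+2} − 2.

Base case: |W_0| = 2, and 2^{0+2} − 2 = 2.
Assume |W_j| = 2^{j+2} − 2.
Then |W_{j+1}| = |W_j| + 2 + |W_j| = 2|W_j| + 2 = 2(2^{j+2} − 2) + 2 = 2^{j+3} − 4 + 2 = 2^{j+3} − 2.
Hence |W_n| = 2^{n+2} − 2 for every n ≥ 0, by induction.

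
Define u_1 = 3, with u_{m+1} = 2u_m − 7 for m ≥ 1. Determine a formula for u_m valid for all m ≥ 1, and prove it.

Claim: u_m = -2^{m+1} + 7.

Base case: u_1 = 3, and -2^{1+1} + 7 = -4 + 7 = 3.
Assume u_r = -2^{r+1} + 7 for some r ≥ 1.
Then u_{r+1} = 2u_r − 7 = 2·(-2^{r+1} + 7) − 7 = -2^{r+2} + 14 − 7 = -2^{r+2} + 7.
So the formula holds for r+1, and by induction u_m = -2^{m+1} + 7 for all m ≥ 1.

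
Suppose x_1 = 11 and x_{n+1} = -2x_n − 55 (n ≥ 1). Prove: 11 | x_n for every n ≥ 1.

Base case: x_1 = 11 = 11·1, so 11 | x_1.
Assume 11 | x_k, so x_k = 11t for some integer t.
Then x_{k+1} = -2x_k − 55 = -2·(11t) − 55 = 11(-2t − 5), so 11 | x_{k+1}.
Hence 11 | x_n for every n ≥ 1, by induction.

11 | x_n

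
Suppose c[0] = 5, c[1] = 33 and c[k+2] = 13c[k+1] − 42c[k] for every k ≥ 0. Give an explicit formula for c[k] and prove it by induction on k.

Claim: c[k] = 3·7^k + 2·6^k.

Base cases: c[0] = 5 and 3·7^0 + 2·6^0 = 5; c[1] = 33 and 3·7^1 + 2·6^1 = 33.
Assume c[i] = 3·7^i + 2·6^i for all 0 ≤ i ≤ j, where j ≥ 1.
Then c[j+1] = 13c[j] − 42c[j−1] = 13·(3·7^j + 2·6^j) − 42·(3·7^{j−1} + 2·6^{j−1}) = 3·(13·7 − 42)7^{j−1} + 2·(13·6 − 42)6^{j−1} = 147·7^{j−1} + 72·6^{j−1} = 3·7^{j+1} + 2·6^{j+1}.
Hence c[k] = 3·7^k + 2·6^k for every k ≥ 0, by strong induction.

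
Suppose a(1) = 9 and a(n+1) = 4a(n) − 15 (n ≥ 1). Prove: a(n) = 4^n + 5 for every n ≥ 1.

Base case: a(1) = 9, and 4^1 + 5 = 4 + 5 = 9.
Assume a(k) = 4^k + 5 for some k ≥ 1.
Then a(k+1) = 4a(k) − 15 = 4·(4^k + 5) − 15 = 4^{k+1} + 20 − 15 = 4^{k+1} + 5.
So the formula holds for k+1, and by induction a(n) = 4^n + 5 for all n ≥ 1.

a(n) = 4^n + 5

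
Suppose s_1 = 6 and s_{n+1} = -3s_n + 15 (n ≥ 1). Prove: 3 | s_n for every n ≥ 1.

Base case: s_1 = 6 = 3·2, so 3 | s_1.
Assume 3 | s_k, so s_k = 3t for some integer t.
Then s_{k+1} = -3s_k + 15 = -3·(3t) + 15 = 3(-3t + 5), so 3 | s_{k+1}.
By induction, 3 | s_n for all n ≥ 1.

3 | s_n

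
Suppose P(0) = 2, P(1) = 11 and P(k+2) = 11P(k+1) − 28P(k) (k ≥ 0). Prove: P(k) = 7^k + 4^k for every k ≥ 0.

Base cases: P(0) = 2 and 7^0 + 4^0 = 2; P(1) = 11 and 7^1 + 4^1 = 11.
Assume P(i) = 7^i + 4^i for all 0 ≤ i ≤ j, where j ≥ 1.
Then P(j+1) = 11P(j) − 28P(j−1) = 11·(7^j + 4^j) − 28·(7^{j−1} + 4^{j−1}) = (11·7 − 28)7^{j−1} + (11·4 − 28)4^{j−1} = 49·7^{j−1} + 16·4^{j−1} = 7^{j+1} + 4^{j+1}.
Hence P(k) = 7^k + 4^k for every k ≥ 0, by strong induction.

P(k) = 7^k + 4^k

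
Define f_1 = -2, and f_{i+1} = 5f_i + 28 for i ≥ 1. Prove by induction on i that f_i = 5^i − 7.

Base case: f_1 = -2, and 5^1 − 7 = 5 − 7 = -2.
Assume f_r = 5^r − 7 for some r ≥ 1.
Then f_{r+1} = 5f_r + 28 = 5·(5^r − 7) + 28 = 5^{r+1} − 35 + 28 = 5^{r+1} − 7.
Hence f_i = 5^i − 7 for every i ≥ 1, by induction.

f_i = 5^i − 7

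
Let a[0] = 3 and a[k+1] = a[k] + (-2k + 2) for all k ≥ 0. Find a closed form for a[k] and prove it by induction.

Claim: a[k] = -k^2 + 3k + 3.

Base case: a[0] = 3, and -0^2 + 3·0 + 3 = 3.
Assume a[r] = -r^2 + 3r + 3.
Then a[r+1] = a[r] + (-2r + 2) = (-r^2 + 3r + 3) + (-2r + 2) = -r^2 + r + 5,
and -(r+1)^2 + 3·(r+1) + 3 = -r^2 + r + 5.
By induction, a[k] = -k^2 + 3k + 3 for all k ≥ 0.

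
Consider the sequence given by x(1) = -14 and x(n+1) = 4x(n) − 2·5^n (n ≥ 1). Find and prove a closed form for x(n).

Claim: x(n) = -4^n − 2·5^n.

Base case: x(1) = -14, and -4^1 − 2·5^1 = -4 − 10 = -14.
Assume x(k) = -4^k − 2·5^k for some k ≥ 1.
Then x(k+1) = 4x(k) − 2·5^k = 4·(-4^k − 2·5^k) − 2·5^k = -4^{k+1} − 8·5^k − 2·5^k = -4^{k+1} − 10·5^k = -4^{k+1} − 2·5^{k+1}.
This completes the inductive step, so x(n) = -4^n − 2·5^n for all n ≥ 1.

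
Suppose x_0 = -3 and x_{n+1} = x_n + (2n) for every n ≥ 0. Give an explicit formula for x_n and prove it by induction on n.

Claim: x_n = n^2 − n − 3.

Base case: x_0 = -3, and 0^2 − 0 − 3 = -3.
Assume x_r = r^2 − r − 3.
Then x_{r+1} = x_r + (2r) = (r^2 − r − 3) + (2r) = r^2 + r − 3,
and (r+1)^2 − (r+1) − 3 = r^2 + r − 3.
By induction, x_n = n^2 − n − 3 for all n ≥ 0.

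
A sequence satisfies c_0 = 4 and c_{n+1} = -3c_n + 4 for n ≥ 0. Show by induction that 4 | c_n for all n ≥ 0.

Base case: c_0 = 4 = 4·1, so 4 | c_0.
Assume 4 | c_k, so c_k = 4t for some integer t.
Then c_{k+1} = -3c_k + 4 = -3·(4t) + 4 = 4(-3t + 1), so 4 | c_{k+1}.
By induction, 4 | c_n for all n ≥ 0.

4 | c_n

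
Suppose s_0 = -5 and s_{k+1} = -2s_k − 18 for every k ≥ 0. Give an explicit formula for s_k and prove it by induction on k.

Claim: s_k = (-2)^k − 6.

Base case: s_0 = -5, and (-2)^0 − 6 = 1 − 6 = -5.
Assume s_m = (-2)^m − 6 for some m ≥ 0.
Then s_{m+1} = -2s_m − 18 = -2·((-2)^m − 6) − 18 = -2·(-2)^m + 12 − 18 = (-2)^{m+1} − 6.
By induction, s_k = (-2)^k − 6 for all k ≥ 0.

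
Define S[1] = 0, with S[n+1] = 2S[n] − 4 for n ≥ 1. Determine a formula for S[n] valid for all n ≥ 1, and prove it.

Claim: S[n] = -2^{n+1} + 4.

Base case: S[1] = 0, and -2^{1+1} + 4 = -4 + 4 = 0.
Assume S[m] = -2^{m+1} + 4 for some m ≥ 1.
Then S[m+1] = 2S[m] − 4 = 2·(-2^{m+1} + 4) − 4 = -2^{m+2} + 8 − 4 = -2^{m+2} + 4.
So the formula holds for m+1, and by induction S[n] = -2^{n+1} + 4 for all n ≥ 1.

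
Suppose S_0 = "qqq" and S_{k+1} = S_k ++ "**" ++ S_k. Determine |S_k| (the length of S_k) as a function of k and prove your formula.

Claim: |S_k| = 5·2^k − 2.

Base case: |S_0| = 3, and 5·2^0 − 2 = 3.
Assume |S_j| = 5·2^j − 2.
Then |S_{j+1}| = |S_j| + 2 + |S_j| = 2|S_j| + 2 = 2(5·2^j − 2) + 2 = 5·2^{j+1} − 4 + 2 = 5·2^{j+1} − 2.
So the formula holds for j+1, and by induction |S_k| = 5·2^k − 2 for all k ≥ 0.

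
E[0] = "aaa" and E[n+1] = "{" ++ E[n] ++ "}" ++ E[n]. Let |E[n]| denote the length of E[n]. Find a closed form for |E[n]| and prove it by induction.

Claim: |E[n]| = 5·2^n − 2.

Base case: |E[0]| = 3, and 5·2^0 − 2 = 3.
Assume |E[m]| = 5·2^m − 2.
Then |E[m+1]| = 1 + |E[m]| + 1 + |E[m]| = 2|E[m]| + 2 = 2(5·2^m − 2) + 2 = 5·2^{m+1} − 4 + 2 = 5·2^{m+1} − 2.
By induction, |E[n]| = 5·2^n − 2 for all n ≥ 0.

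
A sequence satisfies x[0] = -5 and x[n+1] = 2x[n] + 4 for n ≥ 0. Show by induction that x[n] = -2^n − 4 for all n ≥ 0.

Base case: x[0] = -5, and -2^0 − 4 = -1 − 4 = -5.
Assume x[k] = -2^k − 4 for some k ≥ 0.
Then x[k+1] = 2x[k] + 4 = 2·(-2^k − 4) + 4 = -2^{k+1} − 8 + 4 = -2^{k+1} − 4.
Hence x[n] = -2^n − 4 for every n ≥ 0, by induction.

x[n] = -2^n − 4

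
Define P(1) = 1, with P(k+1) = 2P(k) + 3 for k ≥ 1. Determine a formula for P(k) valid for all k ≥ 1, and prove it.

Claim: P(k) = 2^{k+1} − 3.

Base case: P(1) = 1, and 2^{1+1} − 3 = 4 − 3 = 1.
Assume P(m) = 2^{m+1} − 3 for some m ≥ 1.
Then P(m+1) = 2P(m) + 3 = 2·(2^{m+1} − 3) + 3 = 2^{m+2} − 6 + 3 = 2^{m+2} − 3.
By induction, P(k) = 2^{k+1} − 3 for all k ≥ 1.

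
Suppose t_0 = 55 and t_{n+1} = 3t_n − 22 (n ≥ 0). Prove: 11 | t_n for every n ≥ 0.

Base case: t_0 = 55 = 11·5, so 11 | t_0.
Assume 11 | t_k, so t_k = 11s for some integer s.
Then t_{k+1} = 3t_k − 22 = 3·(11s) − 22 = 11(3s − 2), so 11 | t_{k+1}.
This completes the inductive step, so 11 | t_n for all n ≥ 0.

11 | t_n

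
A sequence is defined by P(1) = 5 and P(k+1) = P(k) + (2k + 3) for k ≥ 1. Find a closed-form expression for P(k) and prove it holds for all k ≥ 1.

Claim: P(k) = k^2 + 2k + 2.

Base case: P(1) = 5, and 1^2 + 2·1 + 2 = 5.
Assume P(m) = m^2 + 2m + 2.
Then P(m+1) = P(m) + (2m + 3) = (m^2 + 2m + 2) + (2m + 3) = m^2 + 4m + 5,
and (m+1)^2 + 2·(m+1) + 2 = m^2 + 4m + 5.
By induction, P(k) = k^2 + 2k + 2 for all k ≥ 1.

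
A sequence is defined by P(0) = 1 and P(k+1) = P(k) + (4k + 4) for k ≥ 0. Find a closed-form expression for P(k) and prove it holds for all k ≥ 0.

Claim: P(k) = 2k^2 + 2k + 1.

Base case: P(0) = 1, and 2·0^2 + 2·0 + 1 = 1.
Assume P(m) = 2m^2 + 2m + 1.
Then P(m+1) = P(m) + (4m + 4) = (2m^2 + 2m + 1) + (4m + 4) = 2m^2 + 6m + 5,
and 2·(m+1)^2 + 2·(m+1) + 1 = 2m^2 + 6m + 5.
By induction, P(k) = 2k^2 + 2k + 1 for all k ≥ 0.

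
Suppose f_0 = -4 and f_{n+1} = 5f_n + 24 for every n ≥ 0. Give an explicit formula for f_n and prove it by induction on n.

Claim: f_n = 2·5^n − 6.

Base case: f_0 = -4, and 2·5^0 − 6 = 2 − 6 = -4.
Assume f_r = 2·5^r − 6 for some r ≥ 0.
Then f_{r+1} = 5f_r + 24 = 5·(2·5^r − 6) + 24 = 10·5^r − 30 + 24 = 2·5^{r+1} − 6.
So the formula holds for r+1, and by induction f_n = 2·5^n − 6 for all n ≥ 0.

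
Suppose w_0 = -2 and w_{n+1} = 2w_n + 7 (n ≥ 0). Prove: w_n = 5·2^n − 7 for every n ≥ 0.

Base case: w_0 = -2, and 5·2^0 − 7 = 5 − 7 = -2.
Assume w_r = 5·2^r − 7 for some r ≥ 0.
Then w_{r+1} = 2w_r + 7 = 2·(5·2^r − 7) + 7 = 10·2^r − 14 + 7 = 5·2^{r+1} − 7.
Hence w_n = 5·2^n − 7 for every n ≥ 0, by induction.

w_n = 5·2^n − 7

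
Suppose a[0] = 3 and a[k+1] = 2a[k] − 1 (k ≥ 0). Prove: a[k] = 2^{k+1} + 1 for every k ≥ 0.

Base case: a[0] = 3, and 2^{0+1} + 1 = 2 + 1 = 3.
Assume a[m] = 2^{m+1} + 1 for some m ≥ 0.
Then a[m+1] = 2a[m] − 1 = 2·(2^{m+1} + 1) − 1 = 2^{m+2} + 2 − 1 = 2^{m+2} + 1.
So the formula holds for m+1, and by induction a[k] = 2^{k+1} + 1 for all k ≥ 0.

a[k] = 2^{k+1} + 1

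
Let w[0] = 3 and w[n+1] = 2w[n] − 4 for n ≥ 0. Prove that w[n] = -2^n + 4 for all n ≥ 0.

Base case: w[0] = 3, and -2^0 + 4 = -1 + 4 = 3.
Assume w[r] = -2^r + 4 for some r ≥ 0.
Then w[r+1] = 2w[r] − 4 = 2·(-2^r + 4) − 4 = -2^{r+1} + 8 − 4 = -2^{r+1} + 4.
So the formula holds for r+1, and by induction w[n] = -2^n + 4 for all n ≥ 0.

w[n] = -2^n + 4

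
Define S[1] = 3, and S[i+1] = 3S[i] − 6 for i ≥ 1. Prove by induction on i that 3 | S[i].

Base case: S[1] = 3 = 3·1, so 3 | S[1].
Assume 3 | S[m], so S[m] = 3t for some integer t.
Then S[m+1] = 3S[m] − 6 = 3·(3t) − 6 = 3(3t − 2), so 3 | S[m+1].
Hence 3 | S[i] for every i ≥ 1, by induction.

3 | S[i]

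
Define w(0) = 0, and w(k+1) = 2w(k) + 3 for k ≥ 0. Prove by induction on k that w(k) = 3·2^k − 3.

Base case: w(0) = 0, and 3·2^0 − 3 = 3 − 3 = 0.
Assume w(j) = 3·2^j − 3 for some j ≥ 0.
Then w(j+1) = 2w(j) + 3 = 2·(3·2^j − 3) + 3 = 6·2^j − 6 + 3 = 3·2^{j+1} − 3.
By induction, w(k) = 3·2^k − 3 for all k ≥ 0.

w(k) = 3·2^k − 3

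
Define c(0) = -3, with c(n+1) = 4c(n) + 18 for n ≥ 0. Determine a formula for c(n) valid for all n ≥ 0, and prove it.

Claim: c(n) = 3·4^n − 6.

Base case: c(0) = -3, and 3·4^0 − 6 = 3 − 6 = -3.
Assume c(m) = 3·4^m − 6 for some m ≥ 0.
Then c(m+1) = 4c(m) + 18 = 4·(3·4^m − 6) + 18 = 12·4^m − 24 + 18 = 3·4^{m+1} − 6.
This completes the inductive step, so c(n) = 3·4^n − 6 for all n ≥ 0.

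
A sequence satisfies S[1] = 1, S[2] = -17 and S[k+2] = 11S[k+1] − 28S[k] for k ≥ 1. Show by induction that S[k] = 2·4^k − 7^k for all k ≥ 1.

Base cases: S[1] = 1 and 2·4^1 − 7^1 = 1; S[2] = -17 and 2·4^2 − 7^2 = -17.
Assume S[j] = 2·4^j − 7^j for all 1 ≤ j ≤ m, where m ≥ 2.
Then S[m+1] = 11S[m] − 28S[m−1] = 11·(2·4^m − 7^m) − 28·(2·4^{m−1} − 7^{m−1}) = 2·(11·4 − 28)4^{m−1} − (11·7 − 28)7^{m−1} = 32·4^{m−1} − 49·7^{m−1} = 2·4^{m+1} − 7^{m+1}.
So the formula holds for m+1, and by strong induction S[k] = 2·4^k − 7^k for all k ≥ 1.

S[k] = 2·4^k − 7^k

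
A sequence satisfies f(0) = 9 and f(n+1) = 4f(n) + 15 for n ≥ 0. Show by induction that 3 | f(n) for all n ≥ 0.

Base case: f(0) = 9 = 3·3, so 3 | f(0).
Assume 3 | f(m), so f(m) = 3t for some integer t.
Then f(m+1) = 4f(m) + 15 = 4·(3t) + 15 = 3(4t + 5), so 3 | f(m+1).
This completes the inductive step, so 3 | f(n) for all n ≥ 0.

3 | f(n)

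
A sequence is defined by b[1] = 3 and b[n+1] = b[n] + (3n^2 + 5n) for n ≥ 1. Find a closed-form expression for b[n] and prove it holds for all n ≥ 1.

Claim: b[n] = n^3 + n^2 − 2n + 3.

Base case: b[1] = 3, and 1^3 + 1^2 − 2·1 + 3 = 3.
Assume b[r] = r^3 + r^2 − 2r + 3.
Then b[r+1] = b[r] + (3r^2 + 5r) = (r^3 + r^2 − 2r + 3) + (3r^2 + 5r) = r^3 + 4r^2 + 3r + 3,
and (r+1)^3 + (r+1)^2 − 2·(r+1) + 3 = r^3 + 4r^2 + 3r + 3.
By induction, b[n] = n^3 + n^2 − 2n + 3 for all n ≥ 1.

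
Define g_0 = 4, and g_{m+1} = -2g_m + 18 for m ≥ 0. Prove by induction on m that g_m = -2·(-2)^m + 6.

Base case: g_0 = 4, and -2·(-2)^0 + 6 = -2 + 6 = 4.
Assume g_r = -2·(-2)^r + 6 for some r ≥ 0.
Then g_{r+1} = -2g_r + 18 = -2·(-2·(-2)^r + 6) + 18 = 4·(-2)^r − 12 + 18 = -2·(-2)^{r+1} + 6.
This completes the inductive step, so g_m = -2·(-2)^m + 6 for all m ≥ 0.

g_m = -2·(-2)^m + 6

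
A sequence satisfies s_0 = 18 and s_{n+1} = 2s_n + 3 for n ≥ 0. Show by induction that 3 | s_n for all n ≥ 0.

Base case: s_0 = 18 = 3·6, so 3 | s_0.
Assume 3 | s_k, so s_k = 3t for some integer t.
Then s_{k+1} = 2s_k + 3 = 2·(3t) + 3 = 3(2t + 1), so 3 | s_{k+1}.
This completes the inductive step, so 3 | s_n for all n ≥ 0.

3 | s_n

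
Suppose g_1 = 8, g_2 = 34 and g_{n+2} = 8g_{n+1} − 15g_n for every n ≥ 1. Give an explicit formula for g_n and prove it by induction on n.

Claim: g_n = 3^n + 5^n.

Base cases: g_1 = 8 and 3^1 + 5^1 = 8; g_2 = 34 and 3^2 + 5^2 = 34.
Assume g_j = 3^j + 5^j for all 1 ≤ j ≤ m, where m ≥ 2.
Then g_{m+1} = 8g_m − 15g_{m−1} = 8·(3^m + 5^m) − 15·(3^{m−1} + 5^{m−1}) = (8·3 − 15)3^{m−1} + (8·5 − 15)5^{m−1} = 9·3^{m−1} + 25·5^{m−1} = 3^{m+1} + 5^{m+1}.
By strong induction, g_n = 3^n + 5^n for all n ≥ 1.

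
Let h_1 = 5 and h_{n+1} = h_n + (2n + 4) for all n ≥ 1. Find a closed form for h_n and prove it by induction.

Claim: h_n = n^2 + 3n + 1.

Base case: h_1 = 5, and 1^2 + 3·1 + 1 = 5.
Assume h_m = m^2 + 3m + 1.
Then h_{m+1} = h_m + (2m + 4) = (m^2 + 3m + 1) + (2m + 4) = m^2 + 5m + 5,
and (m+1)^2 + 3·(m+1) + 1 = m^2 + 5m + 5.
Hence h_n = n^2 + 3n + 1 for every n ≥ 1, by induction.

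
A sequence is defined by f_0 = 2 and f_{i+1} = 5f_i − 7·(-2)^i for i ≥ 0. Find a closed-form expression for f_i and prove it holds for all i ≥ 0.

Claim: f_i = 5^i + (-2)^i.

Base case: f_0 = 2, and 5^0 + (-2)^0 = 1 + 1 = 2.
Assume f_m = 5^m + (-2)^m for some m ≥ 0.
Then f_{m+1} = 5f_m − 7·(-2)^m = 5·(5^m + (-2)^m) − 7·(-2)^m = 5^{m+1} + 5·(-2)^m − 7·(-2)^m = 5^{m+1} − 2·(-2)^m = 5^{m+1} + (-2)^{m+1}.
This completes the inductive step, so f_i = 5^i + (-2)^i for all i ≥ 0.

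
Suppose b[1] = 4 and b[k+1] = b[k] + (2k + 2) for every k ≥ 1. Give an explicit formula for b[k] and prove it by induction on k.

Claim: b[k] = k^2 + k + 2.

Base case: b[1] = 4, and 1^2 + 1 + 2 = 4.
Assume b[m] = m^2 + m + 2.
Then b[m+1] = b[m] + (2m + 2) = (m^2 + m + 2) + (2m + 2) = m^2 + 3m + 4,
and (m+1)^2 + (m+1) + 2 = m^2 + 3m + 4.
By induction, b[k] = k^2 + k + 2 for all k ≥ 1.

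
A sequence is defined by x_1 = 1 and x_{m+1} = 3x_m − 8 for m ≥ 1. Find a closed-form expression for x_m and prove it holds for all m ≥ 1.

Claim: x_m = -3^m + 4.

Base case: x_1 = 1, and -3^1 + 4 = -3 + 4 = 1.
Assume x_r = -3^r + 4 for some r ≥ 1.
Then x_{r+1} = 3x_r − 8 = 3·(-3^r + 4) − 8 = -3^{r+1} + 12 − 8 = -3^{r+1} + 4.
So the formula holds for r+1, and by induction x_m = -3^m + 4 for all m ≥ 1.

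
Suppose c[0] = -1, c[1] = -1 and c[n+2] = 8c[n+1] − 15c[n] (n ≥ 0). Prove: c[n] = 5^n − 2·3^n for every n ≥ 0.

Base cases: c[0] = -1 and 5^0 − 2·3^0 = -1; c[1] = -1 and 5^1 − 2·3^1 = -1.
Assume c[j] = 5^j − 2·3^j for all 0 ≤ j ≤ k, where k ≥ 1.
Then c[k+1] = 8c[k] − 15c[k−1] = 8·(5^k − 2·3^k) − 15·(5^{k−1} − 2·3^{k−1}) = (8·5 − 15)5^{k−1} − 2·(8·3 − 15)3^{k−1} = 25·5^{k−1} − 18·3^{k−1} = 5^{k+1} − 2·3^{k+1}.
This completes the inductive step, so c[n] = 5^n − 2·3^n for all n ≥ 0.

c[n] = 5^n − 2·3^n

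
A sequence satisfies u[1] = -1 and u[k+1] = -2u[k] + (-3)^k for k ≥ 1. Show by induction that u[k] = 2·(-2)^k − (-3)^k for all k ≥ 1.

Base case: u[1] = -1, and 2·(-2)^1 − (-3)^1 = -4 + 3 = -1.
Assume u[j] = 2·(-2)^j − (-3)^j for some j ≥ 1.
Then u[j+1] = -2u[j] + (-3)^j = -2·(2·(-2)^j − (-3)^j) + (-3)^j = 2·(-2)^{j+1} + 2·(-3)^j + (-3)^j = 2·(-2)^{j+1} + 3·(-3)^j = 2·(-2)^{j+1} − (-3)^{j+1}.
Hence u[k] = 2·(-2)^k − (-3)^k for every k ≥ 1, by induction.

u[k] = 2·(-2)^k − (-3)^k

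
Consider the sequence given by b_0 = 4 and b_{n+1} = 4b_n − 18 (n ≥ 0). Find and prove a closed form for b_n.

Claim: b_n = -2·4^n + 6.

Base case: b_0 = 4, and -2·4^0 + 6 = -2 + 6 = 4.
Assume b_k = -2·4^k + 6 for some k ≥ 0.
Then b_{k+1} = 4b_k − 18 = 4·(-2·4^k + 6) − 18 = -8·4^k + 24 − 18 = -2·4^{k+1} + 6.
By induction, b_n = -2·4^n + 6 for all n ≥ 0.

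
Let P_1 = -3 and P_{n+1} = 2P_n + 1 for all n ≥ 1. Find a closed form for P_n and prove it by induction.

Claim: P_n = -2^n − 1.

Base case: P_1 = -3, and -2^1 − 1 = -2 − 1 = -3.
Assume P_m = -2^m − 1 for some m ≥ 1.
Then P_{m+1} = 2P_m + 1 = 2·(-2^m − 1) + 1 = -2^{m+1} − 2 + 1 = -2^{m+1} − 1.
Hence P_n = -2^n − 1 for every n ≥ 1, by induction.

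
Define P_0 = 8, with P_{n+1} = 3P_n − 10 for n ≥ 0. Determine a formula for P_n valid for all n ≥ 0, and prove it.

Claim: P_n = 3^{n+1} + 5.

Base case: P_0 = 8, and 3^{0+1} + 5 = 3 + 5 = 8.
Assume P_m = 3^{m+1} + 5 for some m ≥ 0.
Then P_{m+1} = 3P_m − 10 = 3·(3^{m+1} + 5) − 10 = 3^{m+2} + 15 − 10 = 3^{m+2} + 5.
Hence P_n = 3^{n+1} + 5 for every n ≥ 0, by induction.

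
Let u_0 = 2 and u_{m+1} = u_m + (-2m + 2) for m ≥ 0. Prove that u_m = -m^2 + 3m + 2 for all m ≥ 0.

Base case: u_0 = 2, and -0^2 + 3·0 + 2 = 2.
Assume u_j = -j^2 + 3j + 2.
Then u_{j+1} = u_j + (-2j + 2) = (-j^2 + 3j + 2) + (-2j + 2) = -j^2 + j + 4,
and -(j+1)^2 + 3·(j+1) + 2 = -j^2 + j + 4.
By induction, u_m = -m^2 + 3m + 2 for all m ≥ 0.

u_m = -m^2 + 3m + 2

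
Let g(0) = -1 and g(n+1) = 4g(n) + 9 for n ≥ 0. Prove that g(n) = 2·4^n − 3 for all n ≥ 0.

Base case: g(0) = -1, and 2·4^0 − 3 = 2 − 3 = -1.
Assume g(r) = 2·4^r − 3 for some r ≥ 0.
Then g(r+1) = 4g(r) + 9 = 4·(2·4^r − 3) + 9 = 8·4^r − 12 + 9 = 2·4^{r+1} − 3.
Hence g(n) = 2·4^n − 3 for every n ≥ 0, by induction.

g(n) = 2·4^n − 3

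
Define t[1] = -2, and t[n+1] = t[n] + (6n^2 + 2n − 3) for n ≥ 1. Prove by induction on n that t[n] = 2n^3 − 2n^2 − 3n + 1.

Base case: t[1] = -2, and 2·1^3 − 2·1^2 − 3·1 + 1 = -2.
Assume t[j] = 2j^3 − 2j^2 − 3j + 1.
Then t[j+1] = t[j] + (6j^2 + 2j − 3) = (2j^3 − 2j^2 − 3j + 1) + (6j^2 + 2j − 3) = 2j^3 + 4j^2 − j − 2,
and 2·(j+1)^3 − 2·(j+1)^2 − 3·(j+1) + 1 = 2j^3 + 4j^2 − j − 2.
Hence t[n] = 2n^3 − 2n^2 − 3n + 1 for every n ≥ 1, by induction.

t[n] = 2n^3 − 2n^2 − 3n + 1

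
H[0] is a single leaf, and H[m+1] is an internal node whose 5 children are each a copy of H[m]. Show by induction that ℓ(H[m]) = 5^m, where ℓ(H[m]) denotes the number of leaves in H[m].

Base case: ℓ(H[0]) = 1, and 5^0 = 1.
Assume ℓ(H[k]) = 5^k.
Then ℓ(H[k+1]) = 5·ℓ(H[k]) = 5·5^k = 5^{k+1}.
This completes the inductive step, so ℓ(H[m]) = 5^m for all m ≥ 0.

ℓ(H[m]) = 5^m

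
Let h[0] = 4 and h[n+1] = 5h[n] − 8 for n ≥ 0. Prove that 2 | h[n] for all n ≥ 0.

Base case: h[0] = 4 = 2·2, so 2 | h[0].
Assume 2 | h[k], so h[k] = 2t for some integer t.
Then h[k+1] = 5h[k] − 8 = 5·(2t) − 8 = 2(5t − 4), so 2 | h[k+1].
Hence 2 | h[n] for every n ≥ 0, by induction.

2 | h[n]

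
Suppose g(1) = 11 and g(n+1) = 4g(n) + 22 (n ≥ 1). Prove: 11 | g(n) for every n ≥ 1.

Base case: g(1) = 11 = 11·1, so 11 | g(1).
Assume 11 | g(k), so g(k) = 11t for some integer t.
Then g(k+1) = 4g(k) + 22 = 4·(11t) + 22 = 11(4t + 2), so 11 | g(k+1).
This completes the inductive step, so 11 | g(n) for all n ≥ 1.

11 | g(n)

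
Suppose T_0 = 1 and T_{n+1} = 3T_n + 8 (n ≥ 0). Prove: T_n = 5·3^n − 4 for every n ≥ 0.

Base case: T_0 = 1, and 5·3^0 − 4 = 5 − 4 = 1.
Assume T_m = 5·3^m − 4 for some m ≥ 0.
Then T_{m+1} = 3T_m + 8 = 3·(5·3^m − 4) + 8 = 15·3^m − 12 + 8 = 5·3^{m+1} − 4.
Hence T_n = 5·3^n − 4 for every n ≥ 0, by induction.

T_n = 5·3^n − 4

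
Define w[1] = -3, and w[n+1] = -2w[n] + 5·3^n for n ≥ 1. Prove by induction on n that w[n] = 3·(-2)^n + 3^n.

Base case: w[1] = -3, and 3·(-2)^1 + 3^1 = -6 + 3 = -3.
Assume w[j] = 3·(-2)^j + 3^j for some j ≥ 1.
Then w[j+1] = -2w[j] + 5·3^j = -2·(3·(-2)^j + 3^j) + 5·3^j = 3·(-2)^{j+1} − 2·3^j + 5·3^j = 3·(-2)^{j+1} + 3·3^j = 3·(-2)^{j+1} + 3^{j+1}.
This completes the inductive step, so w[n] = 3·(-2)^n + 3^n for all n ≥ 1.

w[n] = 3·(-2)^n + 3^n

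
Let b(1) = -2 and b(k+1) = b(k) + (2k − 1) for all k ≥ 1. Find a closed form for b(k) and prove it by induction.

Claim: b(k) = k^2 − 2k − 1.

Base case: b(1) = -2, and 1^2 − 2·1 − 1 = -2.
Assume b(j) = j^2 − 2j − 1.
Then b(j+1) = b(j) + (2j − 1) = (j^2 − 2j − 1) + (2j − 1) = j^2 − 2,
and (j+1)^2 − 2·(j+1) − 1 = j^2 − 2.
Hence b(k) = k^2 − 2k − 1 for every k ≥ 1, by induction.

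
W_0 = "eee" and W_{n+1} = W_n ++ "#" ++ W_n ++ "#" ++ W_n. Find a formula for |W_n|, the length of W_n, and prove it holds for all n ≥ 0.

Claim: |W_n| = 4·3^n − 1.

Base case: |W_0| = 3, and 4·3^0 − 1 = 3.
Assume |W_j| = 4·3^j − 1.
Then |W_{j+1}| = 3|W_j| + 2 = 3(4·3^j − 1) + 2 = 4·3^{j+1} − 3 + 2 = 4·3^{j+1} − 1.
Hence |W_n| = 4·3^n − 1 for every n ≥ 0, by induction.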